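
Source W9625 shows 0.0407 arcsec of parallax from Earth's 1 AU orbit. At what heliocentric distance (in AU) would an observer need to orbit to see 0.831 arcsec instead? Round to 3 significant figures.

20.4 AU

Parallax scales linearly with baseline: p ∝ B, so B = p_target / p_Earth × 1 AU.
B = 0.831 / 0.0407 = 20.418 AU.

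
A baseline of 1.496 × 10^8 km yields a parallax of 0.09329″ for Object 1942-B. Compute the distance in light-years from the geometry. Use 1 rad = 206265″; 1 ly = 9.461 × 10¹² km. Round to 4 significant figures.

θ = 0.09329″ = 0.09329/206265 = 4.5228 × 10^-7 rad.
d = B/θ = (1.496 × 10^8) / (4.5228 × 10^-7) = 3.3077 × 10^14 km = (3.3077 × 10^14) / (9.461 × 10^12) ly = 34.961 ly.

34.96 ly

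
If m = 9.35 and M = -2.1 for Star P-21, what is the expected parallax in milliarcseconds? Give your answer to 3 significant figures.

m − M = 9.35 − (-2.1) = 11.45.
d = 10^((m−M)/5 + 1) = 10^3.290 = 1949.8 pc.
p = 1/d = 1/1949.8 = 0.00051287 arcsec = 0.51287 mas.

0.513 mas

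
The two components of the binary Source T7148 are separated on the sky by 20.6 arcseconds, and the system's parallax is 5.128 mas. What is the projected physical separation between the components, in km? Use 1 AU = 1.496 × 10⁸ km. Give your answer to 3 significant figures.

6.01 × 10^11 km

d = 1/p = 1/0.005128″ = 195.01 pc.
At distance d (pc), an angle of θ arcsec spans θ·d AU: s = 20.6 × 195.01 = 4017.2 AU.
= 4017.2 × 1.496 × 10⁸ km = 6.0097 × 10^11 km.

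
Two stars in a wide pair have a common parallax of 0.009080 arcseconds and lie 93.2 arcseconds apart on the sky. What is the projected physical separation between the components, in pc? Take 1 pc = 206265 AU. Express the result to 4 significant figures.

0.04976 pc

d = 1/p = 1/0.009080″ = 110.13 pc.
At distance d (pc), an angle of θ arcsec spans θ·d AU: s = 93.2 × 110.13 = 10264 AU.
= 10264 / 206265 = 0.049761 pc.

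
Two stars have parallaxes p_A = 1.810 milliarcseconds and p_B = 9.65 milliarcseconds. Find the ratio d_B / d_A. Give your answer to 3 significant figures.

0.188

Since d = 1/p, d_B/d_A = p_A/p_B.
= 1.810 / 9.65 = 0.18756.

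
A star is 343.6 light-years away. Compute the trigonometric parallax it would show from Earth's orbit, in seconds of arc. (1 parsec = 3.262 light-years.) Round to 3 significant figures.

d = 343.6 ly ÷ 3.262 = 105.33 pc.
p = 1/d = 1/105.33 = 0.009494 arcsec.

0.00949 arcsec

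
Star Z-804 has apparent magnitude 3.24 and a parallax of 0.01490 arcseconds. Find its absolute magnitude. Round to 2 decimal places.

M = -0.89

d = 1/p = 1/0.01490″ = 67.114 pc.
m − M = 5 log₁₀(67.114) − 5 = 9.1341 − 5 = 4.1341.
M = m − (m − M) = 3.24 − 4.1341 = -0.89.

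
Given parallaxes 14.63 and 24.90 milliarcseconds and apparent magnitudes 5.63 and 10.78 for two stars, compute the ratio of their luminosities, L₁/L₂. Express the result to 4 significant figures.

d₁ = 1/p₁ = 1/0.01463″ = 68.353 pc; d₂ = 1/p₂ = 1/0.02490″ = 40.161 pc.
M₁ = m₁ − 5 log₁₀ d₁ + 5 = 5.63 − 9.1738 + 5 = 1.4562.
M₂ = 10.78 − 8.0190 + 5 = 7.7610.
L₁/L₂ = 10^(0.4(M₂ − M₁)) = 10^(0.4 × 6.3048) = 10^2.52192 = 332.6.

L₁/L₂ = 332.6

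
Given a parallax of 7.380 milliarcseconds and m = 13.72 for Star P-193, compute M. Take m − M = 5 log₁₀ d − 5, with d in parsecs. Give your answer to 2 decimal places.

M = 8.06

d = 1/p = 1/0.007380″ = 135.5 pc.
m − M = 5 log₁₀(135.5) − 5 = 10.6597 − 5 = 5.6597.
M = m − (m − M) = 13.72 − 5.6597 = 8.06.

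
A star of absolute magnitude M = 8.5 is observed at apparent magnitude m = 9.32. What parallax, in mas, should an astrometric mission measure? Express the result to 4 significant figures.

m − M = 9.32 − 8.5 = 0.82.
d = 10^((m−M)/5 + 1) = 10^1.164 = 14.588 pc.
p = 1/d = 1/14.588 = 0.068549 arcsec = 68.549 mas.

68.55 mas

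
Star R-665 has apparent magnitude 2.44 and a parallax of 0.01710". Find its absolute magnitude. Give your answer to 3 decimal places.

d = 1/p = 1/0.01710″ = 58.48 pc.
m − M = 5 log₁₀(58.48) − 5 = 8.8350 − 5 = 3.8350.
M = m − (m − M) = 2.44 − 3.8350 = -1.395.

M = -1.395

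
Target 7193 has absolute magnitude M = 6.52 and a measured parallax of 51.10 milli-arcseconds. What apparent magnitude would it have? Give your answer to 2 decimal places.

d = 1/p = 1/0.05110″ = 19.569 pc.
m − M = 5 log₁₀ d − 5 = 5 log₁₀(19.569) − 5 = 6.4578 − 5 = 1.4578.
m = M + (m − M) = 6.52 + 1.4578 = 7.98.

m = 7.98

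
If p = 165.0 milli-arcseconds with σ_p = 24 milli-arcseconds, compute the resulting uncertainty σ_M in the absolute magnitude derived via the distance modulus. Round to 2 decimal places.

σ_M = 0.32 mag

M = m − 5 log₁₀ d + 5 = m + 5 log₁₀ p + 5, so ∂M/∂p = 5/(p ln 10).
σ_M = (5/ln 10) · (σ_p/p) = 2.1715 × 24/165.0 = 2.1715 × 0.14545 = 0.31584.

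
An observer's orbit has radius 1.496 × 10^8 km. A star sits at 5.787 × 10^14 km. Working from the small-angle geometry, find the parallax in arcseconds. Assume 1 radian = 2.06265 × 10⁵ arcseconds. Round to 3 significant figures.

0.0533 arcsec

θ ≈ B/d = (1.496 × 10^8) / (5.787 × 10^14) = 2.5851 × 10^-7 rad.
In arcseconds: 2.5851 × 10^-7 × 206265 = 0.053322″.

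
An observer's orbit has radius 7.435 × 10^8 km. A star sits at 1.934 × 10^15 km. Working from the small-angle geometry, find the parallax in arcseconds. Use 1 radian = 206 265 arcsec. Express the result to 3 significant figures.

0.0793 arcsec

θ ≈ B/d = (7.435 × 10^8) / (1.934 × 10^15) = 3.8444 × 10^-7 rad.
In arcseconds: 3.8444 × 10^-7 × 206265 = 0.079297″.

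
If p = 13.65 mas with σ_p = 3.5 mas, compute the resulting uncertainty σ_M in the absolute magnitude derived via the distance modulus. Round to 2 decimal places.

M = m − 5 log₁₀ d + 5 = m + 5 log₁₀ p + 5, so ∂M/∂p = 5/(p ln 10).
σ_M = (5/ln 10) · (σ_p/p) = 2.1715 × 3.5/13.65 = 2.1715 × 0.25641 = 0.55679.

σ_M = 0.56 mag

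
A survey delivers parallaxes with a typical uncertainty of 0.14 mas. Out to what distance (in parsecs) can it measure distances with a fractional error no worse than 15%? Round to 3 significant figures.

1070 pc

σ_d/d = σ_p/p, so the condition is σ_p/p ≤ 0.15, i.e. p ≥ σ_p/0.15.
p_min = 0.14/0.15 = 0.93333 mas = 0.00093333 arcsec.
d_max = 1/p_min = 1/0.00093333 = 1071.4 pc.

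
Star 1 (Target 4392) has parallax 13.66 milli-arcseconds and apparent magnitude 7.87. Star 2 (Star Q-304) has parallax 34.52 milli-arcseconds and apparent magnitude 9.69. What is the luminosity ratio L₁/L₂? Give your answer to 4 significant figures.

d₁ = 1/p₁ = 1/0.01366″ = 73.206 pc; d₂ = 1/p₂ = 1/0.03452″ = 28.969 pc.
M₁ = m₁ − 5 log₁₀ d₁ + 5 = 7.87 − 9.3227 + 5 = 3.5473.
M₂ = 9.69 − 7.3097 + 5 = 7.3803.
L₁/L₂ = 10^(0.4(M₂ − M₁)) = 10^(0.4 × 3.8330) = 10^1.53320 = 34.135.

L₁/L₂ = 34.14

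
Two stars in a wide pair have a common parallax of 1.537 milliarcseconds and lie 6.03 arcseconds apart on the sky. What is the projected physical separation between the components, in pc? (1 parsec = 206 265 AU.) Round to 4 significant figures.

d = 1/p = 1/0.001537″ = 650.62 pc.
At distance d (pc), an angle of θ arcsec spans θ·d AU: s = 6.03 × 650.62 = 3923.2 AU.
= 3923.2 / 206265 = 0.019020 pc.

0.01902 pc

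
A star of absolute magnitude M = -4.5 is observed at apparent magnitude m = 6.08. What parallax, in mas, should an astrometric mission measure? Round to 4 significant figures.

m − M = 6.08 − (-4.5) = 10.58.
d = 10^((m−M)/5 + 1) = 10^3.116 = 1306.2 pc.
p = 1/d = 1/1306.2 = 0.00076558 arcsec = 0.76558 mas.

0.7656 mas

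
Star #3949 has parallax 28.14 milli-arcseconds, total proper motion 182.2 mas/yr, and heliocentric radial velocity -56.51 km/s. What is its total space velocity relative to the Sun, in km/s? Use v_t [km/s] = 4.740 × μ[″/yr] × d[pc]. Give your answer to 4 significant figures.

d = 1/p = 1/0.02814″ = 35.537 pc.
μ = 182.2 mas/yr = 0.1822 ″/yr.
v_t = 4.740 μ d = 4.740 × 0.1822 × 35.537 = 30.691 km/s.
v = √(v_r² + v_t²) = √((-56.51)² + 30.691²) = √4135.32 = 64.306 km/s.

64.31 km/s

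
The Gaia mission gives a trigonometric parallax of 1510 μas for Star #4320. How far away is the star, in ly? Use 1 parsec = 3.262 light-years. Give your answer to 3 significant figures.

p = 1510 μas = 0.001510 arcsec.
d = 1/p = 1/0.001510 = 662.25 pc.
In light-years: 662.25 × 3.262 = 2160.3 ly.

2160 ly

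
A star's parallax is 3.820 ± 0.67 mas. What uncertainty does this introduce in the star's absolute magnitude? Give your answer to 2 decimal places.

M = m − 5 log₁₀ d + 5 = m + 5 log₁₀ p + 5, so ∂M/∂p = 5/(p ln 10).
σ_M = (5/ln 10) · (σ_p/p) = 2.1715 × 0.67/3.820 = 2.1715 × 0.17539 = 0.38086.

σ_M = 0.38 mag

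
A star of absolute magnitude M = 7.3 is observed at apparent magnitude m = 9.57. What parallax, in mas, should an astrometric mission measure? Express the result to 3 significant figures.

m − M = 9.57 − 7.3 = 2.27.
d = 10^((m−M)/5 + 1) = 10^1.454 = 28.445 pc.
p = 1/d = 1/28.445 = 0.035156 arcsec = 35.156 mas.

35.2 mas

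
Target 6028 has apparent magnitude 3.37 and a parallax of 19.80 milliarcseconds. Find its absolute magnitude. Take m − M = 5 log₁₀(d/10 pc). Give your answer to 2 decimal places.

M = -0.15

d = 1/p = 1/0.01980″ = 50.505 pc.
m − M = 5 log₁₀(50.505) − 5 = 8.5167 − 5 = 3.5167.
M = m − (m − M) = 3.37 − 3.5167 = -0.15.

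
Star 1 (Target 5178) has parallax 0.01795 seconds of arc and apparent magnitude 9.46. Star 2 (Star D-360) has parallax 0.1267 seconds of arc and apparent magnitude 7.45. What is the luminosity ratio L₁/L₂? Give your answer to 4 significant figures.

d₁ = 1/p₁ = 1/0.01795″ = 55.71 pc; d₂ = 1/p₂ = 1/0.1267″ = 7.8927 pc.
M₁ = m₁ − 5 log₁₀ d₁ + 5 = 9.46 − 8.7297 + 5 = 5.7303.
M₂ = 7.45 − 4.4861 + 5 = 7.9639.
L₁/L₂ = 10^(0.4(M₂ − M₁)) = 10^(0.4 × 2.2336) = 10^0.89344 = 7.8242.

L₁/L₂ = 7.824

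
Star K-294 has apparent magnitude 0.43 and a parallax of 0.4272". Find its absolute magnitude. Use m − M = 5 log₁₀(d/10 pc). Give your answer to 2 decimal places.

M = 3.58

d = 1/p = 1/0.4272″ = 2.3408 pc.
m − M = 5 log₁₀(2.3408) − 5 = 1.8468 − 5 = -3.1532.
M = m − (m − M) = 0.43 − (-3.1532) = 3.58.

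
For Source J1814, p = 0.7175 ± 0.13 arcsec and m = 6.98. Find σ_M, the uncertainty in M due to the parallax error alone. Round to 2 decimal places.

σ_M = 0.39 mag

M = m − 5 log₁₀ d + 5 = m + 5 log₁₀ p + 5, so ∂M/∂p = 5/(p ln 10).
σ_M = (5/ln 10) · (σ_p/p) = 2.1715 × 0.13/0.7175 = 2.1715 × 0.18118 = 0.39343.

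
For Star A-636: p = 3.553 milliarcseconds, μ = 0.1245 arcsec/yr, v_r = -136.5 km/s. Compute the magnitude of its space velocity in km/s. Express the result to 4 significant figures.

215.0 km/s

d = 1/p = 1/0.003553″ = 281.45 pc.
v_t = 4.740 μ d = 4.740 × 0.1245 × 281.45 = 166.09 km/s.
v = √(v_r² + v_t²) = √((-136.5)² + 166.09²) = √46218.1 = 214.98 km/s.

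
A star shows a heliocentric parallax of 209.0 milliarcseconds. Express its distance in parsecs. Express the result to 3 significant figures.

p = 209.0 milliarcseconds = 0.2090 arcsec.
d = 1/p = 1/0.2090 = 4.7847 pc.

4.78 pc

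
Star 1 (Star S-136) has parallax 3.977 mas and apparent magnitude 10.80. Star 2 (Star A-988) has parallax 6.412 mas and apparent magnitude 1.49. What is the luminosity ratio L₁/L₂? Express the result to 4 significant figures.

d₁ = 1/p₁ = 1/0.003977″ = 251.45 pc; d₂ = 1/p₂ = 1/0.006412″ = 155.96 pc.
M₁ = m₁ − 5 log₁₀ d₁ + 5 = 10.80 − 12.0023 + 5 = 3.7977.
M₂ = 1.49 − 10.9651 + 5 = -4.4751.
L₁/L₂ = 10^(0.4(M₂ − M₁)) = 10^(0.4 × (-8.2728)) = 10^(-3.30912) = 0.00049077.

L₁/L₂ = 0.0004908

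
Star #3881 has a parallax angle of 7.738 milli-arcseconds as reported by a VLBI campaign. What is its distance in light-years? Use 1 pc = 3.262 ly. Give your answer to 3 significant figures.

422 light years

p = 7.738 milli-arcseconds = 0.007738 arcsec.
d = 1/p = 1/0.007738 = 129.23 pc.
In light-years: 129.23 × 3.262 = 421.55 ly.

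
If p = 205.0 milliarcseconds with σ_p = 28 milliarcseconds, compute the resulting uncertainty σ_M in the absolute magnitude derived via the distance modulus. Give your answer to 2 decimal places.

M = m − 5 log₁₀ d + 5 = m + 5 log₁₀ p + 5, so ∂M/∂p = 5/(p ln 10).
σ_M = (5/ln 10) · (σ_p/p) = 2.1715 × 28/205.0 = 2.1715 × 0.13659 = 0.29661.

σ_M = 0.30 mag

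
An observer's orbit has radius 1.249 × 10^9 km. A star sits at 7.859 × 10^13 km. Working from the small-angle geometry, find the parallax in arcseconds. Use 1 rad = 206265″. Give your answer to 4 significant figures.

θ ≈ B/d = (1.249 × 10^9) / (7.859 × 10^13) = 1.5893 × 10^-5 rad.
In arcseconds: 1.5893 × 10^-5 × 206265 = 3.2782″.

3.278 arcsec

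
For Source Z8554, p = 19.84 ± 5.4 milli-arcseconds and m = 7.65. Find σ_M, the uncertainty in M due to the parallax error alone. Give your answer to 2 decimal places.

M = m − 5 log₁₀ d + 5 = m + 5 log₁₀ p + 5, so ∂M/∂p = 5/(p ln 10).
σ_M = (5/ln 10) · (σ_p/p) = 2.1715 × 5.4/19.84 = 2.1715 × 0.27218 = 0.59104.

σ_M = 0.59 mag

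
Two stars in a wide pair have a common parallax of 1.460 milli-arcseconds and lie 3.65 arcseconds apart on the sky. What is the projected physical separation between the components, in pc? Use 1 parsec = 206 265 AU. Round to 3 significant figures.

0.0121 pc

d = 1/p = 1/0.001460″ = 684.93 pc.
At distance d (pc), an angle of θ arcsec spans θ·d AU: s = 3.65 × 684.93 = 2500 AU.
= 2500 / 206265 = 0.012120 pc.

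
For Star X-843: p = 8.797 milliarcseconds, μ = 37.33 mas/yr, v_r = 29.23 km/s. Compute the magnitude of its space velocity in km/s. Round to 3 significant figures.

35.5 km/s

d = 1/p = 1/0.008797″ = 113.68 pc.
μ = 37.33 mas/yr = 0.03733 ″/yr.
v_t = 4.740 μ d = 4.740 × 0.03733 × 113.68 = 20.115 km/s.
v = √(v_r² + v_t²) = √(29.23² + 20.115²) = √1259.01 = 35.483 km/s.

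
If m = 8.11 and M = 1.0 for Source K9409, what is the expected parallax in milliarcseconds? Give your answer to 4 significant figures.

m − M = 8.11 − 1.0 = 7.11.
d = 10^((m−M)/5 + 1) = 10^2.422 = 264.24 pc.
p = 1/d = 1/264.24 = 0.0037844 arcsec = 3.7844 mas.

3.784 mas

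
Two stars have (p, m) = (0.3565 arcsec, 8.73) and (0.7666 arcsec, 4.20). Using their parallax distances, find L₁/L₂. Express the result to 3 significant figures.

d₁ = 1/p₁ = 1/0.3565″ = 2.805 pc; d₂ = 1/p₂ = 1/0.7666″ = 1.3045 pc.
M₁ = m₁ − 5 log₁₀ d₁ + 5 = 8.73 − 2.2397 + 5 = 11.4903.
M₂ = 4.20 − 0.5772 + 5 = 8.6228.
L₁/L₂ = 10^(0.4(M₂ − M₁)) = 10^(0.4 × (-2.8675)) = 10^(-1.14700) = 0.071285.

L₁/L₂ = 0.0713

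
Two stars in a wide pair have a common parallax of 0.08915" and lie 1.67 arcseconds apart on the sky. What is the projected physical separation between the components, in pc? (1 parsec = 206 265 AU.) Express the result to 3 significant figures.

9.08 × 10^-5 pc

d = 1/p = 1/0.08915″ = 11.217 pc.
At distance d (pc), an angle of θ arcsec spans θ·d AU: s = 1.67 × 11.217 = 18.732 AU.
= 18.732 / 206265 = 9.0815 × 10^-5 pc.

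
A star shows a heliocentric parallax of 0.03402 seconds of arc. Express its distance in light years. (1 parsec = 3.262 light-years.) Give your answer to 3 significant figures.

95.9 light years

d = 1/p = 1/0.03402 = 29.394 pc.
In light-years: 29.394 × 3.262 = 95.883 ly.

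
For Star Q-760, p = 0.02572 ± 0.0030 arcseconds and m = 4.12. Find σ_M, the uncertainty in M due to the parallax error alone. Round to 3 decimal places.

M = m − 5 log₁₀ d + 5 = m + 5 log₁₀ p + 5, so ∂M/∂p = 5/(p ln 10).
σ_M = (5/ln 10) · (σ_p/p) = 2.1715 × 0.0030/0.02572 = 2.1715 × 0.11664 = 0.25328.

σ_M = 0.253 mag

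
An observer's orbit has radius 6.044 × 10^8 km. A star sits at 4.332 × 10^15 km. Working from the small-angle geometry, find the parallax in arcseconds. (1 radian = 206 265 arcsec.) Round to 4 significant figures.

θ ≈ B/d = (6.044 × 10^8) / (4.332 × 10^15) = 1.3952 × 10^-7 rad.
In arcseconds: 1.3952 × 10^-7 × 206265 = 0.028778″.

0.02878 arcsec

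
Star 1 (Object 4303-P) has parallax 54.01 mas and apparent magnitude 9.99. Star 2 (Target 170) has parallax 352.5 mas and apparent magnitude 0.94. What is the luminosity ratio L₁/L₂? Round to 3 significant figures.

L₁/L₂ = 0.0102

d₁ = 1/p₁ = 1/0.05401″ = 18.515 pc; d₂ = 1/p₂ = 1/0.3525″ = 2.8369 pc.
M₁ = m₁ − 5 log₁₀ d₁ + 5 = 9.99 − 6.3376 + 5 = 8.6524.
M₂ = 0.94 − 2.2642 + 5 = 3.6758.
L₁/L₂ = 10^(0.4(M₂ − M₁)) = 10^(0.4 × (-4.9766)) = 10^(-1.99064) = 0.010218.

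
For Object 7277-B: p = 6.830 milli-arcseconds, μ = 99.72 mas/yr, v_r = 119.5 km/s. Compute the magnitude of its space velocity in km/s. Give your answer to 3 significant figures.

d = 1/p = 1/0.006830″ = 146.41 pc.
μ = 99.72 mas/yr = 0.09972 ″/yr.
v_t = 4.740 μ d = 4.740 × 0.09972 × 146.41 = 69.204 km/s.
v = √(v_r² + v_t²) = √(119.5² + 69.204²) = √19069.4 = 138.09 km/s.

138 km/s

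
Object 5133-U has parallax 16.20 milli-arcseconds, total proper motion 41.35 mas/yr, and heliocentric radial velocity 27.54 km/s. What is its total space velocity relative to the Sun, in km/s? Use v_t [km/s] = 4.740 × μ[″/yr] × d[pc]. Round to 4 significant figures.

d = 1/p = 1/0.01620″ = 61.728 pc.
μ = 41.35 mas/yr = 0.04135 ″/yr.
v_t = 4.740 μ d = 4.740 × 0.04135 × 61.728 = 12.099 km/s.
v = √(v_r² + v_t²) = √(27.54² + 12.099²) = √904.837 = 30.081 km/s.

30.08 km/s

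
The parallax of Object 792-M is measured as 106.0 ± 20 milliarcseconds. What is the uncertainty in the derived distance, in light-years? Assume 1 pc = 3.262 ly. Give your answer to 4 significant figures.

d = 1/p, so σ_d = σ_p / p².
σ_d = 0.0200 / (0.1060)² = 0.0200 / 0.011236 = 1.78 pc = 1.78 × 3.262 ly = 5.8064 ly.

5.806 ly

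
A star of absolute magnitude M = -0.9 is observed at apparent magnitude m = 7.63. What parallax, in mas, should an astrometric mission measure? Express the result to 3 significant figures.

1.97 mas

m − M = 7.63 − (-0.9) = 8.53.
d = 10^((m−M)/5 + 1) = 10^2.706 = 508.16 pc.
p = 1/d = 1/508.16 = 0.0019679 arcsec = 1.9679 mas.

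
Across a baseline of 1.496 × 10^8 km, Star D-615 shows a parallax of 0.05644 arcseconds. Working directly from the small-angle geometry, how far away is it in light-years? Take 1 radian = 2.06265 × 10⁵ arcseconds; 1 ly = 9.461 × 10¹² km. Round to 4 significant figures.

θ = 0.05644″ = 0.05644/206265 = 2.7363 × 10^-7 rad.
d = B/θ = (1.496 × 10^8) / (2.7363 × 10^-7) = 5.4672 × 10^14 km = (5.4672 × 10^14) / (9.461 × 10^12) ly = 57.787 ly.

57.79 ly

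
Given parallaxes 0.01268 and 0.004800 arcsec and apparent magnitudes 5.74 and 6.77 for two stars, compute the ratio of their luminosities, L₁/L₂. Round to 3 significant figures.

L₁/L₂ = 0.370

d₁ = 1/p₁ = 1/0.01268″ = 78.864 pc; d₂ = 1/p₂ = 1/0.004800″ = 208.33 pc.
M₁ = m₁ − 5 log₁₀ d₁ + 5 = 5.74 − 9.4844 + 5 = 1.2556.
M₂ = 6.77 − 11.5938 + 5 = 0.1762.
L₁/L₂ = 10^(0.4(M₂ − M₁)) = 10^(0.4 × (-1.0794)) = 10^(-0.43176) = 0.37003.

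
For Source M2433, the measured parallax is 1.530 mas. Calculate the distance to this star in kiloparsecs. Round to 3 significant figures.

p = 1.530 mas = 0.001530 arcsec.
d = 1/p = 1/0.001530 = 653.59 pc.
= 0.65359 kpc.

0.654 kpc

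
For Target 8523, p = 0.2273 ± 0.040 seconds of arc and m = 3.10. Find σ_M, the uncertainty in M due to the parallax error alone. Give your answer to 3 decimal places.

M = m − 5 log₁₀ d + 5 = m + 5 log₁₀ p + 5, so ∂M/∂p = 5/(p ln 10).
σ_M = (5/ln 10) · (σ_p/p) = 2.1715 × 0.040/0.2273 = 2.1715 × 0.17598 = 0.38214.

σ_M = 0.382 mag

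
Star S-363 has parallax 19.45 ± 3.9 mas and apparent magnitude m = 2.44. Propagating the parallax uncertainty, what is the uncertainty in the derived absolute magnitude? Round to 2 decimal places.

M = m − 5 log₁₀ d + 5 = m + 5 log₁₀ p + 5, so ∂M/∂p = 5/(p ln 10).
σ_M = (5/ln 10) · (σ_p/p) = 2.1715 × 3.9/19.45 = 2.1715 × 0.20051 = 0.43541.

σ_M = 0.44 mag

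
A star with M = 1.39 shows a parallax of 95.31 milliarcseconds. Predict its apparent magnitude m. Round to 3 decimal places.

d = 1/p = 1/0.09531″ = 10.492 pc.
m − M = 5 log₁₀ d − 5 = 5 log₁₀(10.492) − 5 = 5.1043 − 5 = 0.1043.
m = M + (m − M) = 1.39 + 0.1043 = 1.494.

m = 1.494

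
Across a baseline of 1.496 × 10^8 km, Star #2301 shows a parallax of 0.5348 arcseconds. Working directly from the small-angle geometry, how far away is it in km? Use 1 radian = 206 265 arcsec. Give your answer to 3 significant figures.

5.77 × 10^13 km

θ = 0.5348″ = 0.5348/206265 = 2.5928 × 10^-6 rad.
d = B/θ = (1.496 × 10^8) / (2.5928 × 10^-6) = 5.7698 × 10^13 km.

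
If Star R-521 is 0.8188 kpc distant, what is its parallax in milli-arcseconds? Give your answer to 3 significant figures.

d = 0.8188 kpc = 818.8 pc.
p = 1/d = 1/818.8 = 0.0012213 arcsec.
= 0.0012213 × 1000 = 1.2213 mas.

1.22 mas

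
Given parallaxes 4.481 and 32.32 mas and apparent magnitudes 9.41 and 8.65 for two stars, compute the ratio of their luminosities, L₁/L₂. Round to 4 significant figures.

L₁/L₂ = 25.83

d₁ = 1/p₁ = 1/0.004481″ = 223.16 pc; d₂ = 1/p₂ = 1/0.03232″ = 30.941 pc.
M₁ = m₁ − 5 log₁₀ d₁ + 5 = 9.41 − 11.7431 + 5 = 2.6669.
M₂ = 8.65 − 7.4527 + 5 = 6.1973.
L₁/L₂ = 10^(0.4(M₂ − M₁)) = 10^(0.4 × 3.5304) = 10^1.41216 = 25.832.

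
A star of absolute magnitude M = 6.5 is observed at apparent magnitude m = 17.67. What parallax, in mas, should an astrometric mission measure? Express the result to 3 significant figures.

m − M = 17.67 − 6.5 = 11.17.
d = 10^((m−M)/5 + 1) = 10^3.234 = 1714 pc.
p = 1/d = 1/1714 = 0.00058343 arcsec = 0.58343 mas.

0.583 mas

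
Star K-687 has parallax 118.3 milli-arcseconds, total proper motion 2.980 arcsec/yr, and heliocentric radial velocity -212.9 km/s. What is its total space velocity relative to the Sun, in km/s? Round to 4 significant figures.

d = 1/p = 1/0.1183″ = 8.4531 pc.
v_t = 4.740 μ d = 4.740 × 2.980 × 8.4531 = 119.4 km/s.
v = √(v_r² + v_t²) = √((-212.9)² + 119.4²) = √59582.8 = 244.1 km/s.

244.1 km/s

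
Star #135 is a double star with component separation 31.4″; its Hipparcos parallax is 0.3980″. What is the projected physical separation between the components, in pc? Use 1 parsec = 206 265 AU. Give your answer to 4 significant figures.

d = 1/p = 1/0.3980″ = 2.5126 pc.
At distance d (pc), an angle of θ arcsec spans θ·d AU: s = 31.4 × 2.5126 = 78.896 AU.
= 78.896 / 206265 = 0.00038250 pc.

0.0003825 pc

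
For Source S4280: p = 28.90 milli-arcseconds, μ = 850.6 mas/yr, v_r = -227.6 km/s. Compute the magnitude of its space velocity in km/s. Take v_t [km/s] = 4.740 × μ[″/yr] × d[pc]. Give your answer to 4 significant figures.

d = 1/p = 1/0.02890″ = 34.602 pc.
μ = 850.6 mas/yr = 0.8506 ″/yr.
v_t = 4.740 μ d = 4.740 × 0.8506 × 34.602 = 139.51 km/s.
v = √(v_r² + v_t²) = √((-227.6)² + 139.51²) = √71264.8 = 266.95 km/s.

267.0 km/s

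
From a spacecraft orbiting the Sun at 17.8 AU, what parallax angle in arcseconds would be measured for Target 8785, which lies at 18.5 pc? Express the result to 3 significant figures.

p (arcsec) = B (AU) / d (pc).
p = 17.8 / 18.5 = 0.96216 arcsec.

0.962 arcsec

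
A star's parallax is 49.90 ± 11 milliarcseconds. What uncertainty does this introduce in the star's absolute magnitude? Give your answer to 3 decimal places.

M = m − 5 log₁₀ d + 5 = m + 5 log₁₀ p + 5, so ∂M/∂p = 5/(p ln 10).
σ_M = (5/ln 10) · (σ_p/p) = 2.1715 × 11/49.90 = 2.1715 × 0.22044 = 0.47869.

σ_M = 0.479 mag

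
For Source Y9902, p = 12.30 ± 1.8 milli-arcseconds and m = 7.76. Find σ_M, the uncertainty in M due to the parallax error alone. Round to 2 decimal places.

σ_M = 0.32 mag

M = m − 5 log₁₀ d + 5 = m + 5 log₁₀ p + 5, so ∂M/∂p = 5/(p ln 10).
σ_M = (5/ln 10) · (σ_p/p) = 2.1715 × 1.8/12.30 = 2.1715 × 0.14634 = 0.31778.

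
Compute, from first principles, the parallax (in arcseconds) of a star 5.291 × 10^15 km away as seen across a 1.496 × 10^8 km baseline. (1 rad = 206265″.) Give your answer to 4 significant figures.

0.005832 arcsec

θ ≈ B/d = (1.496 × 10^8) / (5.291 × 10^15) = 2.8274 × 10^-8 rad.
In arcseconds: 2.8274 × 10^-8 × 206265 = 0.0058319″.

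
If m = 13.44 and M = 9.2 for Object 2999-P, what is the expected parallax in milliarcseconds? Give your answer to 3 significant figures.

14.2 mas

m − M = 13.44 − 9.2 = 4.24.
d = 10^((m−M)/5 + 1) = 10^1.848 = 70.469 pc.
p = 1/d = 1/70.469 = 0.014191 arcsec = 14.191 mas.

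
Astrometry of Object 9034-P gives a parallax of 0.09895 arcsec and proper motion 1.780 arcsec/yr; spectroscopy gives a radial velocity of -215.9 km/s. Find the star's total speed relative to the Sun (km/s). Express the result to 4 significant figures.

d = 1/p = 1/0.09895″ = 10.106 pc.
v_t = 4.740 μ d = 4.740 × 1.780 × 10.106 = 85.266 km/s.
v = √(v_r² + v_t²) = √((-215.9)² + 85.266²) = √53883.1 = 232.13 km/s.

232.1 km/s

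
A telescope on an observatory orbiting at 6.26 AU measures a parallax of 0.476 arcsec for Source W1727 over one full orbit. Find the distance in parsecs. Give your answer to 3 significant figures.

With baseline B (in AU) and parallax p (in arcsec), d = B/p parsecs.
d = 6.26 / 0.476 = 13.151 pc.

13.2 pc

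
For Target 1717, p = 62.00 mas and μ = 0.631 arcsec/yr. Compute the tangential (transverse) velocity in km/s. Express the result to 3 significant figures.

d = 1/p = 1/0.06200″ = 16.129 pc.
v_t = 4.74 × μ × d = 4.74 × 0.631 × 16.129 = 48.241 km/s.

48.2 km/s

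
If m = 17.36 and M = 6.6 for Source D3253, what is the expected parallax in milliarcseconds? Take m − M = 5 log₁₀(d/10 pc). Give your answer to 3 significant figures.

m − M = 17.36 − 6.6 = 10.76.
d = 10^((m−M)/5 + 1) = 10^3.152 = 1419.1 pc.
p = 1/d = 1/1419.1 = 0.00070467 arcsec = 0.70467 mas.

0.705 mas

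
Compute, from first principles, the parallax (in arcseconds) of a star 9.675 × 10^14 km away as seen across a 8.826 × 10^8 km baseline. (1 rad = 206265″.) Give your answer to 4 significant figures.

0.1882 arcsec

θ ≈ B/d = (8.826 × 10^8) / (9.675 × 10^14) = 9.1225 × 10^-7 rad.
In arcseconds: 9.1225 × 10^-7 × 206265 = 0.18817″.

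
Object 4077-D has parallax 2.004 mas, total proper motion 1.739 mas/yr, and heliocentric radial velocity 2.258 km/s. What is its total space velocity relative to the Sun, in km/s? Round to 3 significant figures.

4.69 km/s

d = 1/p = 1/0.002004″ = 499 pc.
μ = 1.739 mas/yr = 0.001739 ″/yr.
v_t = 4.740 μ d = 4.740 × 0.001739 × 499 = 4.1132 km/s.
v = √(v_r² + v_t²) = √(2.258² + 4.1132²) = √22.017 = 4.6922 km/s.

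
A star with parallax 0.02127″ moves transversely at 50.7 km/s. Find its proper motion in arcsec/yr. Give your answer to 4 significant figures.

d = 1/p = 1/0.02127″ = 47.015 pc.
μ = v_t / (4.74 d) = 50.7 / (4.74 × 47.015) = 50.7 / 222.85 = 0.22751 ″/yr.

0.2275 arcsec/yr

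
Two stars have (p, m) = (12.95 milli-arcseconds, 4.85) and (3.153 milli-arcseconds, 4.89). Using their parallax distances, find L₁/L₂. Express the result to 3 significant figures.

d₁ = 1/p₁ = 1/0.01295″ = 77.22 pc; d₂ = 1/p₂ = 1/0.003153″ = 317.16 pc.
M₁ = m₁ − 5 log₁₀ d₁ + 5 = 4.85 − 9.4386 + 5 = 0.4114.
M₂ = 4.89 − 12.5064 + 5 = -2.6164.
L₁/L₂ = 10^(0.4(M₂ − M₁)) = 10^(0.4 × (-3.0278)) = 10^(-1.21112) = 0.061501.

L₁/L₂ = 0.0615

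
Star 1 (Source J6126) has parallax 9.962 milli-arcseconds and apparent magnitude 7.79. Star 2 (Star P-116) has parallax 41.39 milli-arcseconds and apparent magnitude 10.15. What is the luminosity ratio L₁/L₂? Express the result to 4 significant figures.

L₁/L₂ = 151.7

d₁ = 1/p₁ = 1/0.009962″ = 100.38 pc; d₂ = 1/p₂ = 1/0.04139″ = 24.16 pc.
M₁ = m₁ − 5 log₁₀ d₁ + 5 = 7.79 − 10.0082 + 5 = 2.7818.
M₂ = 10.15 − 6.9155 + 5 = 8.2345.
L₁/L₂ = 10^(0.4(M₂ − M₁)) = 10^(0.4 × 5.4527) = 10^2.18108 = 151.73.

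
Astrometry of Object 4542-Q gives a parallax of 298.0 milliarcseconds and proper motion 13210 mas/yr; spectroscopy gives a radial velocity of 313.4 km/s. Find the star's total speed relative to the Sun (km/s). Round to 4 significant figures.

d = 1/p = 1/0.2980″ = 3.3557 pc.
μ = 13210 mas/yr = 13.21 ″/yr.
v_t = 4.740 μ d = 4.740 × 13.21 × 3.3557 = 210.12 km/s.
v = √(v_r² + v_t²) = √(313.4² + 210.12²) = √142370 = 377.32 km/s.

377.3 km/s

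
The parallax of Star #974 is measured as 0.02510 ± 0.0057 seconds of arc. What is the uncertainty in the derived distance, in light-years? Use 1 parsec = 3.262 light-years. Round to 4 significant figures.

d = 1/p, so σ_d = σ_p / p².
σ_d = 0.00570 / (0.02510)² = 0.00570 / 0.00063001 = 9.0475 pc = 9.0475 × 3.262 ly = 29.513 ly.

29.51 ly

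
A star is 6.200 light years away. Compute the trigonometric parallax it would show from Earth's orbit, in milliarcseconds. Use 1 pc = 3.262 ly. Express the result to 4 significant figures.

526.1 mas

d = 6.200 ly ÷ 3.262 = 1.9007 pc.
p = 1/d = 1/1.9007 = 0.52612 arcsec.
= 0.52612 × 1000 = 526.12 mas.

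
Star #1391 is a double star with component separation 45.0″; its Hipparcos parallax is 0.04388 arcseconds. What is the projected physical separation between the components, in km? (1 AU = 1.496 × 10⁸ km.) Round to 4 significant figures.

d = 1/p = 1/0.04388″ = 22.789 pc.
At distance d (pc), an angle of θ arcsec spans θ·d AU: s = 45.0 × 22.789 = 1025.5 AU.
= 1025.5 × 1.496 × 10⁸ km = 1.5341 × 10^11 km.

1.534 × 10^11 km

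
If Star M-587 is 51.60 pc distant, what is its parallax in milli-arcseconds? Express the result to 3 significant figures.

p = 1/d = 1/51.6 = 0.01938 arcsec.
= 0.01938 × 1000 = 19.38 mas.

19.4 mas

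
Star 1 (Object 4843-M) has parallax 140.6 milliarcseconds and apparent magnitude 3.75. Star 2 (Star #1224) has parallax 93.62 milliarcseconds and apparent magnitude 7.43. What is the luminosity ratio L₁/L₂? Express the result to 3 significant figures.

L₁/L₂ = 13.1

d₁ = 1/p₁ = 1/0.1406″ = 7.1124 pc; d₂ = 1/p₂ = 1/0.09362″ = 10.681 pc.
M₁ = m₁ − 5 log₁₀ d₁ + 5 = 3.75 − 4.2601 + 5 = 4.4899.
M₂ = 7.43 − 5.1431 + 5 = 7.2869.
L₁/L₂ = 10^(0.4(M₂ − M₁)) = 10^(0.4 × 2.7970) = 10^1.11880 = 13.146.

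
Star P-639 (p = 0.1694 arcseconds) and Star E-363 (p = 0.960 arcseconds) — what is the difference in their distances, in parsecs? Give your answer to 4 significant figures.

d_A = 1/0.1694″ = 5.9032 pc; d_B = 1/0.9600″ = 1.0417 pc.
|d_B − d_A| = |1.0417 − 5.9032| = 4.8615 pc.

4.862 pc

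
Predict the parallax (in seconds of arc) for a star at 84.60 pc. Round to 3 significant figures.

0.0118 arcsec

p = 1/d = 1/84.6 = 0.01182 arcsec.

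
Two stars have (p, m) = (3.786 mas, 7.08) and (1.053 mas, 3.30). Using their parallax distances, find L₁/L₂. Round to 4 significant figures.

d₁ = 1/p₁ = 1/0.003786″ = 264.13 pc; d₂ = 1/p₂ = 1/0.001053″ = 949.67 pc.
M₁ = m₁ − 5 log₁₀ d₁ + 5 = 7.08 − 12.1091 + 5 = -0.0291.
M₂ = 3.30 − 14.8879 + 5 = -6.5879.
L₁/L₂ = 10^(0.4(M₂ − M₁)) = 10^(0.4 × (-6.5588)) = 10^(-2.62352) = 0.0023795.

L₁/L₂ = 0.002380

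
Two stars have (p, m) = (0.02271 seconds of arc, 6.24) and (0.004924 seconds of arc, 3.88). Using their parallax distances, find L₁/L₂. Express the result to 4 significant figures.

d₁ = 1/p₁ = 1/0.02271″ = 44.033 pc; d₂ = 1/p₂ = 1/0.004924″ = 203.09 pc.
M₁ = m₁ − 5 log₁₀ d₁ + 5 = 6.24 − 8.2189 + 5 = 3.0211.
M₂ = 3.88 − 11.5384 + 5 = -2.6584.
L₁/L₂ = 10^(0.4(M₂ − M₁)) = 10^(0.4 × (-5.6795)) = 10^(-2.27180) = 0.0053481.

L₁/L₂ = 0.005348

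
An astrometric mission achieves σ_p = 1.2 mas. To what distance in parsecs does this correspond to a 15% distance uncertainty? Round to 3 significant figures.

125 pc

σ_d/d = σ_p/p, so the condition is σ_p/p ≤ 0.15, i.e. p ≥ σ_p/0.15.
p_min = 1.2/0.15 = 8 mas = 0.008 arcsec.
d_max = 1/p_min = 1/0.008 = 125 pc.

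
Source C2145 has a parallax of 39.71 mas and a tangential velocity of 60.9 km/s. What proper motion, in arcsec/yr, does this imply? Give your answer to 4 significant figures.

d = 1/p = 1/0.03971″ = 25.183 pc.
μ = v_t / (4.74 d) = 60.9 / (4.74 × 25.183) = 60.9 / 119.37 = 0.51018 ″/yr.

0.5102 arcsec/yr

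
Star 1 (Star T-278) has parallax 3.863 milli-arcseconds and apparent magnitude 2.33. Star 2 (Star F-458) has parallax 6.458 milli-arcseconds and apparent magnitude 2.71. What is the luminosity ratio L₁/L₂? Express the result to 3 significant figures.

d₁ = 1/p₁ = 1/0.003863″ = 258.87 pc; d₂ = 1/p₂ = 1/0.006458″ = 154.85 pc.
M₁ = m₁ − 5 log₁₀ d₁ + 5 = 2.33 − 12.0654 + 5 = -4.7354.
M₂ = 2.71 − 10.9496 + 5 = -3.2396.
L₁/L₂ = 10^(0.4(M₂ − M₁)) = 10^(0.4 × 1.4958) = 10^0.59832 = 3.9657.

L₁/L₂ = 3.97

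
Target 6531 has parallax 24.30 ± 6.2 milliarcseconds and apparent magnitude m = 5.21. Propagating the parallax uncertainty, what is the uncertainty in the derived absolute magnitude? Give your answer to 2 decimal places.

σ_M = 0.55 mag

M = m − 5 log₁₀ d + 5 = m + 5 log₁₀ p + 5, so ∂M/∂p = 5/(p ln 10).
σ_M = (5/ln 10) · (σ_p/p) = 2.1715 × 6.2/24.30 = 2.1715 × 0.25514 = 0.55404.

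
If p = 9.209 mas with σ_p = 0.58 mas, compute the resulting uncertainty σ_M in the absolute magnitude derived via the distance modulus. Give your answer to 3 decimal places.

M = m − 5 log₁₀ d + 5 = m + 5 log₁₀ p + 5, so ∂M/∂p = 5/(p ln 10).
σ_M = (5/ln 10) · (σ_p/p) = 2.1715 × 0.58/9.209 = 2.1715 × 0.062982 = 0.13677.

σ_M = 0.137 mag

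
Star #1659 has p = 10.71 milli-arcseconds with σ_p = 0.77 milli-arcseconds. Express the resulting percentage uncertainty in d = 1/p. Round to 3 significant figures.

7.19%

For d = 1/p, |σ_d/d| = |σ_p/p|.
σ_p/p = 0.77 / 10.71 = 0.071895 = 7.1895%.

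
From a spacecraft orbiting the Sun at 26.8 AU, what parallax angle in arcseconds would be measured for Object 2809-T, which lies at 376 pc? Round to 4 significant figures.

0.07128 arcsec

p (arcsec) = B (AU) / d (pc).
p = 26.8 / 376 = 0.071277 arcsec.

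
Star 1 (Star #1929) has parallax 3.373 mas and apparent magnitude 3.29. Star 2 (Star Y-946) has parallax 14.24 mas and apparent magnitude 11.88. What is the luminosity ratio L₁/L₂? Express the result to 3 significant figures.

L₁/L₂ = 48600

d₁ = 1/p₁ = 1/0.003373″ = 296.47 pc; d₂ = 1/p₂ = 1/0.01424″ = 70.225 pc.
M₁ = m₁ − 5 log₁₀ d₁ + 5 = 3.29 − 12.3599 + 5 = -4.0699.
M₂ = 11.88 − 9.2325 + 5 = 7.6475.
L₁/L₂ = 10^(0.4(M₂ − M₁)) = 10^(0.4 × 11.7174) = 10^4.68696 = 48636.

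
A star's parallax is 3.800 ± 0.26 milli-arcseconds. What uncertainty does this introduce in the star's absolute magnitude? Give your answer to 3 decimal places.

σ_M = 0.149 mag

M = m − 5 log₁₀ d + 5 = m + 5 log₁₀ p + 5, so ∂M/∂p = 5/(p ln 10).
σ_M = (5/ln 10) · (σ_p/p) = 2.1715 × 0.26/3.800 = 2.1715 × 0.068421 = 0.14858.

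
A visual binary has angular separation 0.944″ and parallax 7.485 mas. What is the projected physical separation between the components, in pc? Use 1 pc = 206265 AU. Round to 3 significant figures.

0.000611 pc

d = 1/p = 1/0.007485″ = 133.6 pc.
At distance d (pc), an angle of θ arcsec spans θ·d AU: s = 0.944 × 133.6 = 126.12 AU.
= 126.12 / 206265 = 0.00061145 pc.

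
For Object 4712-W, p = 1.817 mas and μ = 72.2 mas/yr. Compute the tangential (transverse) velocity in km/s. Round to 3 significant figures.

188 km/s

d = 1/p = 1/0.001817″ = 550.36 pc.
μ = 72.2 mas/yr = 0.0722 ″/yr.
v_t = 4.74 × μ × d = 4.74 × 0.0722 × 550.36 = 188.35 km/s.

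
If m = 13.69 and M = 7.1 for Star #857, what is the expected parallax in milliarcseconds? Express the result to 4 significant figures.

m − M = 13.69 − 7.1 = 6.59.
d = 10^((m−M)/5 + 1) = 10^2.318 = 207.97 pc.
p = 1/d = 1/207.97 = 0.0048084 arcsec = 4.8084 mas.

4.808 mas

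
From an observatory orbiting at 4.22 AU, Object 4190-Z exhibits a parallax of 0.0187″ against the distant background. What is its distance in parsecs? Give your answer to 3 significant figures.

226 pc

With baseline B (in AU) and parallax p (in arcsec), d = B/p parsecs.
d = 4.22 / 0.0187 = 225.67 pc.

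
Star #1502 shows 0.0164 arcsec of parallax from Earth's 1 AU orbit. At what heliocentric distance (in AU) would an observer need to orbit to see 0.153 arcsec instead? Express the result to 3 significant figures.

Parallax scales linearly with baseline: p ∝ B, so B = p_target / p_Earth × 1 AU.
B = 0.153 / 0.0164 = 9.3293 AU.

9.33 AU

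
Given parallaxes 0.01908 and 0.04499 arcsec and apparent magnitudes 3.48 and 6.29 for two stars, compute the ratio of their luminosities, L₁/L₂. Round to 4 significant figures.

L₁/L₂ = 73.97

d₁ = 1/p₁ = 1/0.01908″ = 52.411 pc; d₂ = 1/p₂ = 1/0.04499″ = 22.227 pc.
M₁ = m₁ − 5 log₁₀ d₁ + 5 = 3.48 − 8.5971 + 5 = -0.1171.
M₂ = 6.29 − 6.7344 + 5 = 4.5556.
L₁/L₂ = 10^(0.4(M₂ − M₁)) = 10^(0.4 × 4.6727) = 10^1.86908 = 73.974.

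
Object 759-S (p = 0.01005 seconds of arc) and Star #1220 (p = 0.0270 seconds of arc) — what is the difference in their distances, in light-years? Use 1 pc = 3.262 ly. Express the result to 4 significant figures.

d_A = 1/0.01005″ = 99.502 pc; d_B = 1/0.02700″ = 37.037 pc.
|d_B − d_A| = |37.037 − 99.502| = 62.465 pc = 62.465 × 3.262 ly = 203.76 ly.

203.8 ly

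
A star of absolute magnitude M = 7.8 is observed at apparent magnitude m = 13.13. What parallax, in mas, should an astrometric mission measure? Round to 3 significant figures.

8.59 mas

m − M = 13.13 − 7.8 = 5.33.
d = 10^((m−M)/5 + 1) = 10^2.066 = 116.41 pc.
p = 1/d = 1/116.41 = 0.0085903 arcsec = 8.5903 mas.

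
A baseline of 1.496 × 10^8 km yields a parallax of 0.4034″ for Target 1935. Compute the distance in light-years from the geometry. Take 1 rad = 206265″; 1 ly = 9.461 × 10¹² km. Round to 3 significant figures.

8.09 ly

θ = 0.4034″ = 0.4034/206265 = 1.9557 × 10^-6 rad.
d = B/θ = (1.496 × 10^8) / (1.9557 × 10^-6) = 7.6494 × 10^13 km = (7.6494 × 10^13) / (9.461 × 10^12) ly = 8.0852 ly.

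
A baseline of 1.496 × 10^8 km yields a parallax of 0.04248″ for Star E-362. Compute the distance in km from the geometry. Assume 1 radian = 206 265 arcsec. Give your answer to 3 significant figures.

θ = 0.04248″ = 0.04248/206265 = 2.0595 × 10^-7 rad.
d = B/θ = (1.496 × 10^8) / (2.0595 × 10^-7) = 7.2639 × 10^14 km.

7.26 × 10^14 km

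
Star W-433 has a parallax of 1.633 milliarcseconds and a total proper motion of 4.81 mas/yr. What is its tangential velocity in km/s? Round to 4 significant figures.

d = 1/p = 1/0.001633″ = 612.37 pc.
μ = 4.81 mas/yr = 0.00481 ″/yr.
v_t = 4.74 × μ × d = 4.74 × 0.00481 × 612.37 = 13.962 km/s.

13.96 km/s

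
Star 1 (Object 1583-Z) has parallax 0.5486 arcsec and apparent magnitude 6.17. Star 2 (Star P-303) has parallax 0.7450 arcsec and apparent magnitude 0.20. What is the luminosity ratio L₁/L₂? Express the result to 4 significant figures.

d₁ = 1/p₁ = 1/0.5486″ = 1.8228 pc; d₂ = 1/p₂ = 1/0.7450″ = 1.3423 pc.
M₁ = m₁ − 5 log₁₀ d₁ + 5 = 6.17 − 1.3037 + 5 = 9.8663.
M₂ = 0.20 − 0.6392 + 5 = 4.5608.
L₁/L₂ = 10^(0.4(M₂ − M₁)) = 10^(0.4 × (-5.3055)) = 10^(-2.12220) = 0.0075474.

L₁/L₂ = 0.007547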